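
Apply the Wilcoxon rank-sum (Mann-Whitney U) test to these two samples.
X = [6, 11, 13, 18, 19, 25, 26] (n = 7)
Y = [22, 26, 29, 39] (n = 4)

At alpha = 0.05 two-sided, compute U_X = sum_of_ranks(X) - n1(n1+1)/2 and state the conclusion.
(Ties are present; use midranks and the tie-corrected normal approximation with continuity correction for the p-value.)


Step 1: Combine and sort all 11 observations; assign midranks.
sorted (value, group): (6,X), (11,X), (13,X), (18,X), (19,X), (22,Y), (25,X), (26,X), (26,Y), (29,Y), (39,Y)
ranks: 6->1, 11->2, 13->3, 18->4, 19->5, 22->6, 25->7, 26->8.5, 26->8.5, 29->10, 39->11
Step 2: Rank sum for X: R1 = 1 + 2 + 3 + 4 + 5 + 7 + 8.5 = 30.5.
Step 3: U_X = R1 - n1(n1+1)/2 = 30.5 - 7*8/2 = 30.5 - 28 = 2.5.
       U_Y = n1*n2 - U_X = 28 - 2.5 = 25.5.
Step 4: Ties are present, so use the tie-corrected normal approximation (with continuity correction) for the p-value.
Step 5: p-value = 0.037202; compare to alpha = 0.05. reject H0.

U_X = 2.5, p = 0.037202, reject H0 at alpha = 0.05.


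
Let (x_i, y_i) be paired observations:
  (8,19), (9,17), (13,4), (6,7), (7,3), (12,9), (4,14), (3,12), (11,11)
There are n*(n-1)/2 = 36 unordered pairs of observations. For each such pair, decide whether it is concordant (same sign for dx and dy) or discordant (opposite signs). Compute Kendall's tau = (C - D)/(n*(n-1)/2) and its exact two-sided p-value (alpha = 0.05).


Step 1: Enumerate the 36 unordered pairs (i,j) with i<j and classify each by sign(x_j-x_i) * sign(y_j-y_i).
  (1,2):dx=+1,dy=-2->D; (1,3):dx=+5,dy=-15->D; (1,4):dx=-2,dy=-12->C; (1,5):dx=-1,dy=-16->C
  (1,6):dx=+4,dy=-10->D; (1,7):dx=-4,dy=-5->C; (1,8):dx=-5,dy=-7->C; (1,9):dx=+3,dy=-8->D
  (2,3):dx=+4,dy=-13->D; (2,4):dx=-3,dy=-10->C; (2,5):dx=-2,dy=-14->C; (2,6):dx=+3,dy=-8->D
  (2,7):dx=-5,dy=-3->C; (2,8):dx=-6,dy=-5->C; (2,9):dx=+2,dy=-6->D; (3,4):dx=-7,dy=+3->D
  (3,5):dx=-6,dy=-1->C; (3,6):dx=-1,dy=+5->D; (3,7):dx=-9,dy=+10->D; (3,8):dx=-10,dy=+8->D
  (3,9):dx=-2,dy=+7->D; (4,5):dx=+1,dy=-4->D; (4,6):dx=+6,dy=+2->C; (4,7):dx=-2,dy=+7->D
  (4,8):dx=-3,dy=+5->D; (4,9):dx=+5,dy=+4->C; (5,6):dx=+5,dy=+6->C; (5,7):dx=-3,dy=+11->D
  (5,8):dx=-4,dy=+9->D; (5,9):dx=+4,dy=+8->C; (6,7):dx=-8,dy=+5->D; (6,8):dx=-9,dy=+3->D
  (6,9):dx=-1,dy=+2->D; (7,8):dx=-1,dy=-2->C; (7,9):dx=+7,dy=-3->D; (8,9):dx=+8,dy=-1->D
Step 2: C = 14, D = 22, total pairs = 36.
Step 3: tau = (C - D)/(n(n-1)/2) = (14 - 22)/36 = -0.222222.
Step 4: Exact two-sided p-value (enumerate n! = 362880 permutations of y under H0): p = 0.476709.
Step 5: alpha = 0.05. fail to reject H0.

tau_b = -0.2222 (C=14, D=22), p = 0.476709, fail to reject H0.


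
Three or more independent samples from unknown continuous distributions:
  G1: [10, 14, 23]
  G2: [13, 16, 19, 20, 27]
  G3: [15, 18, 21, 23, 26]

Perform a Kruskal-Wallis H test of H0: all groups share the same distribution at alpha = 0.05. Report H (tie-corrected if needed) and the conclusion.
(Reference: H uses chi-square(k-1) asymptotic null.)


Step 1: Combine all N = 13 observations and assign midranks.
sorted (value, group, rank): (10,G1,1), (13,G2,2), (14,G1,3), (15,G3,4), (16,G2,5), (18,G3,6), (19,G2,7), (20,G2,8), (21,G3,9), (23,G1,10.5), (23,G3,10.5), (26,G3,12), (27,G2,13)
Step 2: Sum ranks within each group.
R_1 = 14.5 (n_1 = 3)
R_2 = 35 (n_2 = 5)
R_3 = 41.5 (n_3 = 5)
Step 3: H = 12/(N(N+1)) * sum(R_i^2/n_i) - 3(N+1)
     = 12/(13*14) * (14.5^2/3 + 35^2/5 + 41.5^2/5) - 3*14
     = 0.065934 * 659.533 - 42
     = 1.485714.
Step 4: Ties present; correction factor C = 1 - 6/(13^3 - 13) = 0.997253. Corrected H = 1.485714 / 0.997253 = 1.489807.
Step 5: Under H0, H ~ chi^2(2); p-value = 0.474780.
Step 6: alpha = 0.05. fail to reject H0.

H = 1.4898, df = 2, p = 0.474780, fail to reject H0.


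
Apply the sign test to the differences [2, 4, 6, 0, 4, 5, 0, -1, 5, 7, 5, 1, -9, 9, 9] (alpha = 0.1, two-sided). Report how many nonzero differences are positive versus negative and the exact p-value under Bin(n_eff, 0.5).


Step 1: Discard zero differences. Original n = 15; n_eff = number of nonzero differences = 13.
Nonzero differences (with sign): +2, +4, +6, +4, +5, -1, +5, +7, +5, +1, -9, +9, +9
Step 2: Count signs: positive = 11, negative = 2.
Step 3: Under H0: P(positive) = 0.5, so the number of positives S ~ Bin(13, 0.5).
Step 4: Two-sided exact p-value = sum of Bin(13,0.5) probabilities at or below the observed probability = 0.022461.
Step 5: alpha = 0.1. reject H0.

n_eff = 13, pos = 11, neg = 2, p = 0.022461, reject H0.


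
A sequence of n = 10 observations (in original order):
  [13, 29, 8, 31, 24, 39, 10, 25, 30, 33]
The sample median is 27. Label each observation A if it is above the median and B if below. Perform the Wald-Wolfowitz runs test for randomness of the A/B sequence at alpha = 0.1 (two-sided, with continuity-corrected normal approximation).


Step 1: Compute median = 27; label A = above, B = below.
Labels in order: BABABABBAA  (n_A = 5, n_B = 5)
Step 2: Count runs R = 8.
Step 3: Under H0 (random ordering), E[R] = 2*n_A*n_B/(n_A+n_B) + 1 = 2*5*5/10 + 1 = 6.0000.
        Var[R] = 2*n_A*n_B*(2*n_A*n_B - n_A - n_B) / ((n_A+n_B)^2 * (n_A+n_B-1)) = 2000/900 = 2.2222.
        SD[R] = 1.4907.
Step 4: Continuity-corrected z = (R - 0.5 - E[R]) / SD[R] = (8 - 0.5 - 6.0000) / 1.4907 = 1.0062.
Step 5: Two-sided p-value via normal approximation = 2*(1 - Phi(|z|)) = 0.314305.
Step 6: alpha = 0.1. fail to reject H0.

R = 8, z = 1.0062, p = 0.314305, fail to reject H0.


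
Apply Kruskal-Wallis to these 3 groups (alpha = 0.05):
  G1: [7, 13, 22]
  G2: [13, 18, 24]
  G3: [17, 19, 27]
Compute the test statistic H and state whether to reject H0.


Step 1: Combine all N = 9 observations and assign midranks.
sorted (value, group, rank): (7,G1,1), (13,G1,2.5), (13,G2,2.5), (17,G3,4), (18,G2,5), (19,G3,6), (22,G1,7), (24,G2,8), (27,G3,9)
Step 2: Sum ranks within each group.
R_1 = 10.5 (n_1 = 3)
R_2 = 15.5 (n_2 = 3)
R_3 = 19 (n_3 = 3)
Step 3: H = 12/(N(N+1)) * sum(R_i^2/n_i) - 3(N+1)
     = 12/(9*10) * (10.5^2/3 + 15.5^2/3 + 19^2/3) - 3*10
     = 0.133333 * 237.167 - 30
     = 1.622222.
Step 4: Ties present; correction factor C = 1 - 6/(9^3 - 9) = 0.991667. Corrected H = 1.622222 / 0.991667 = 1.635854.
Step 5: Under H0, H ~ chi^2(2); p-value = 0.441346.
Step 6: alpha = 0.05. fail to reject H0.

H = 1.6359, df = 2, p = 0.441346, fail to reject H0.


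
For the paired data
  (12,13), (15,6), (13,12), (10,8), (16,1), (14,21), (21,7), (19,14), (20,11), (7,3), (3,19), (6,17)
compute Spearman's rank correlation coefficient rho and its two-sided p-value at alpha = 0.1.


Step 1: Rank x and y separately (midranks; no ties here).
rank(x): 12->5, 15->8, 13->6, 10->4, 16->9, 14->7, 21->12, 19->10, 20->11, 7->3, 3->1, 6->2
rank(y): 13->8, 6->3, 12->7, 8->5, 1->1, 21->12, 7->4, 14->9, 11->6, 3->2, 19->11, 17->10
Step 2: d_i = R_x(i) - R_y(i); compute d_i^2.
  (5-8)^2=9, (8-3)^2=25, (6-7)^2=1, (4-5)^2=1, (9-1)^2=64, (7-12)^2=25, (12-4)^2=64, (10-9)^2=1, (11-6)^2=25, (3-2)^2=1, (1-11)^2=100, (2-10)^2=64
sum(d^2) = 380.
Step 3: rho = 1 - 6*380 / (12*(12^2 - 1)) = 1 - 2280/1716 = -0.328671.
Step 4: Under H0, t = rho * sqrt((n-2)/(1-rho^2)) = -1.1005 ~ t(10).
Step 5: Two-sided p-value from the t-distribution with 10 df = 0.296904.
Step 6: alpha = 0.1. fail to reject H0.

rho = -0.3287, p = 0.296904, fail to reject H0 at alpha = 0.1.


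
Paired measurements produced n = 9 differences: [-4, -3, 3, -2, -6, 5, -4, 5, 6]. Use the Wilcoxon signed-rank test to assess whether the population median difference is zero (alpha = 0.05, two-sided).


Step 1: Drop any zero differences (none here) and take |d_i|.
|d| = [4, 3, 3, 2, 6, 5, 4, 5, 6]
Step 2: Midrank |d_i| (ties get averaged ranks).
ranks: |4|->4.5, |3|->2.5, |3|->2.5, |2|->1, |6|->8.5, |5|->6.5, |4|->4.5, |5|->6.5, |6|->8.5
Step 3: Attach original signs; sum ranks with positive sign and with negative sign.
W+ = 2.5 + 6.5 + 6.5 + 8.5 = 24
W- = 4.5 + 2.5 + 1 + 8.5 + 4.5 = 21
(Check: W+ + W- = 45 should equal n(n+1)/2 = 45.)
Step 4: Test statistic W = min(W+, W-) = 21.
Step 5: Ties in |d|, so use the tie-corrected normal approximation.
        E[W] = n(n+1)/4 = 9*10/4 = 22.5.
        Tie groups: |d|=3 (t=2), |d|=4 (t=2), |d|=5 (t=2), |d|=6 (t=2); sum(t^3 - t) = 24.
        Var[W] = n(n+1)(2n+1)/24 - sum(t^3-t)/48 = 1710/24 - 24/48 = 70.75.
        z = (W - E[W]) / sqrt(Var[W]) = (21 - 22.5) / 8.4113 = -0.1783.
        Two-sided p = 2*Phi(z) = 0.858463.
Step 6: alpha = 0.05. fail to reject H0.

W+ = 24, W- = 21, W = min = 21, p = 0.858463, fail to reject H0.


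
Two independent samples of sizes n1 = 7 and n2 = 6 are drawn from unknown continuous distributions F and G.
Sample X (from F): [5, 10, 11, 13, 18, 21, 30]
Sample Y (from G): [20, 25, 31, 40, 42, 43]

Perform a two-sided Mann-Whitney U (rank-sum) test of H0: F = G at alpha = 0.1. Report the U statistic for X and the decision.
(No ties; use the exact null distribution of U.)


Step 1: Combine and sort all 13 observations; assign midranks.
sorted (value, group): (5,X), (10,X), (11,X), (13,X), (18,X), (20,Y), (21,X), (25,Y), (30,X), (31,Y), (40,Y), (42,Y), (43,Y)
ranks: 5->1, 10->2, 11->3, 13->4, 18->5, 20->6, 21->7, 25->8, 30->9, 31->10, 40->11, 42->12, 43->13
Step 2: Rank sum for X: R1 = 1 + 2 + 3 + 4 + 5 + 7 + 9 = 31.
Step 3: U_X = R1 - n1(n1+1)/2 = 31 - 7*8/2 = 31 - 28 = 3.
       U_Y = n1*n2 - U_X = 42 - 3 = 39.
Step 4: No ties, so the exact null distribution of U (based on enumerating the C(13,7) = 1716 equally likely rank assignments) gives the two-sided p-value.
Step 5: p-value = 0.008159; compare to alpha = 0.1. reject H0.

U_X = 3, p = 0.008159, reject H0 at alpha = 0.1.


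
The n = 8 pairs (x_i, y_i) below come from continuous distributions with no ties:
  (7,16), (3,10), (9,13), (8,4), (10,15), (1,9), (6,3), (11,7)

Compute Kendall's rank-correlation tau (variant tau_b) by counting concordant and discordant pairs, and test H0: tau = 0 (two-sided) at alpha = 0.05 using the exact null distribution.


Step 1: Enumerate the 28 unordered pairs (i,j) with i<j and classify each by sign(x_j-x_i) * sign(y_j-y_i).
  (1,2):dx=-4,dy=-6->C; (1,3):dx=+2,dy=-3->D; (1,4):dx=+1,dy=-12->D; (1,5):dx=+3,dy=-1->D
  (1,6):dx=-6,dy=-7->C; (1,7):dx=-1,dy=-13->C; (1,8):dx=+4,dy=-9->D; (2,3):dx=+6,dy=+3->C
  (2,4):dx=+5,dy=-6->D; (2,5):dx=+7,dy=+5->C; (2,6):dx=-2,dy=-1->C; (2,7):dx=+3,dy=-7->D
  (2,8):dx=+8,dy=-3->D; (3,4):dx=-1,dy=-9->C; (3,5):dx=+1,dy=+2->C; (3,6):dx=-8,dy=-4->C
  (3,7):dx=-3,dy=-10->C; (3,8):dx=+2,dy=-6->D; (4,5):dx=+2,dy=+11->C; (4,6):dx=-7,dy=+5->D
  (4,7):dx=-2,dy=-1->C; (4,8):dx=+3,dy=+3->C; (5,6):dx=-9,dy=-6->C; (5,7):dx=-4,dy=-12->C
  (5,8):dx=+1,dy=-8->D; (6,7):dx=+5,dy=-6->D; (6,8):dx=+10,dy=-2->D; (7,8):dx=+5,dy=+4->C
Step 2: C = 16, D = 12, total pairs = 28.
Step 3: tau = (C - D)/(n(n-1)/2) = (16 - 12)/28 = 0.142857.
Step 4: Exact two-sided p-value (enumerate n! = 40320 permutations of y under H0): p = 0.719544.
Step 5: alpha = 0.05. fail to reject H0.

tau_b = 0.1429 (C=16, D=12), p = 0.719544, fail to reject H0.


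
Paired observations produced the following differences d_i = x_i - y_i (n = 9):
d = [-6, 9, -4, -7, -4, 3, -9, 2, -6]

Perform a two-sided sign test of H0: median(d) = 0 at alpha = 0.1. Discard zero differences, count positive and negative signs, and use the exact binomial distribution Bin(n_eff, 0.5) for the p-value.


Step 1: Discard zero differences. Original n = 9; n_eff = number of nonzero differences = 9.
Nonzero differences (with sign): -6, +9, -4, -7, -4, +3, -9, +2, -6
Step 2: Count signs: positive = 3, negative = 6.
Step 3: Under H0: P(positive) = 0.5, so the number of positives S ~ Bin(9, 0.5).
Step 4: Two-sided exact p-value = sum of Bin(9,0.5) probabilities at or below the observed probability = 0.507812.
Step 5: alpha = 0.1. fail to reject H0.

n_eff = 9, pos = 3, neg = 6, p = 0.507812, fail to reject H0.


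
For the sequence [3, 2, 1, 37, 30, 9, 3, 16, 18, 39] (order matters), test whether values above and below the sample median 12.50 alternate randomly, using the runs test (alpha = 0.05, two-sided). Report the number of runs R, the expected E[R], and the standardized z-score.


Step 1: Compute median = 12.50; label A = above, B = below.
Labels in order: BBBAABBAAA  (n_A = 5, n_B = 5)
Step 2: Count runs R = 4.
Step 3: Under H0 (random ordering), E[R] = 2*n_A*n_B/(n_A+n_B) + 1 = 2*5*5/10 + 1 = 6.0000.
        Var[R] = 2*n_A*n_B*(2*n_A*n_B - n_A - n_B) / ((n_A+n_B)^2 * (n_A+n_B-1)) = 2000/900 = 2.2222.
        SD[R] = 1.4907.
Step 4: Continuity-corrected z = (R + 0.5 - E[R]) / SD[R] = (4 + 0.5 - 6.0000) / 1.4907 = -1.0062.
Step 5: Two-sided p-value via normal approximation = 2*(1 - Phi(|z|)) = 0.314305.
Step 6: alpha = 0.05. fail to reject H0.

R = 4, z = -1.0062, p = 0.314305, fail to reject H0.


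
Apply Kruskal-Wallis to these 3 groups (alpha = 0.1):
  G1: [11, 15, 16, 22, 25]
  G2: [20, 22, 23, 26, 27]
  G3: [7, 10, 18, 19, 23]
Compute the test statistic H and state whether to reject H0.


Step 1: Combine all N = 15 observations and assign midranks.
sorted (value, group, rank): (7,G3,1), (10,G3,2), (11,G1,3), (15,G1,4), (16,G1,5), (18,G3,6), (19,G3,7), (20,G2,8), (22,G1,9.5), (22,G2,9.5), (23,G2,11.5), (23,G3,11.5), (25,G1,13), (26,G2,14), (27,G2,15)
Step 2: Sum ranks within each group.
R_1 = 34.5 (n_1 = 5)
R_2 = 58 (n_2 = 5)
R_3 = 27.5 (n_3 = 5)
Step 3: H = 12/(N(N+1)) * sum(R_i^2/n_i) - 3(N+1)
     = 12/(15*16) * (34.5^2/5 + 58^2/5 + 27.5^2/5) - 3*16
     = 0.050000 * 1062.1 - 48
     = 5.105000.
Step 4: Ties present; correction factor C = 1 - 12/(15^3 - 15) = 0.996429. Corrected H = 5.105000 / 0.996429 = 5.123297.
Step 5: Under H0, H ~ chi^2(2); p-value = 0.077177.
Step 6: alpha = 0.1. reject H0.

H = 5.1233, df = 2, p = 0.077177, reject H0.


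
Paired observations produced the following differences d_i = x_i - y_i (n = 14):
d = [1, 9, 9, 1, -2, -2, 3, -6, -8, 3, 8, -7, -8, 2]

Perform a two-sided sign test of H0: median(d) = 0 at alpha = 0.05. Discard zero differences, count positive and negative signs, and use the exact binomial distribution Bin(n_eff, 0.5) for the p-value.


Step 1: Discard zero differences. Original n = 14; n_eff = number of nonzero differences = 14.
Nonzero differences (with sign): +1, +9, +9, +1, -2, -2, +3, -6, -8, +3, +8, -7, -8, +2
Step 2: Count signs: positive = 8, negative = 6.
Step 3: Under H0: P(positive) = 0.5, so the number of positives S ~ Bin(14, 0.5).
Step 4: Two-sided exact p-value = sum of Bin(14,0.5) probabilities at or below the observed probability = 0.790527.
Step 5: alpha = 0.05. fail to reject H0.

n_eff = 14, pos = 8, neg = 6, p = 0.790527, fail to reject H0.


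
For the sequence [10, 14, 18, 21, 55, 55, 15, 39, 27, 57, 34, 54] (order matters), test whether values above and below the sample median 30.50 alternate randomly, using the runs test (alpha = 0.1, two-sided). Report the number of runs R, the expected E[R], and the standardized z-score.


Step 1: Compute median = 30.50; label A = above, B = below.
Labels in order: BBBBAABABAAA  (n_A = 6, n_B = 6)
Step 2: Count runs R = 6.
Step 3: Under H0 (random ordering), E[R] = 2*n_A*n_B/(n_A+n_B) + 1 = 2*6*6/12 + 1 = 7.0000.
        Var[R] = 2*n_A*n_B*(2*n_A*n_B - n_A - n_B) / ((n_A+n_B)^2 * (n_A+n_B-1)) = 4320/1584 = 2.7273.
        SD[R] = 1.6514.
Step 4: Continuity-corrected z = (R + 0.5 - E[R]) / SD[R] = (6 + 0.5 - 7.0000) / 1.6514 = -0.3028.
Step 5: Two-sided p-value via normal approximation = 2*(1 - Phi(|z|)) = 0.762069.
Step 6: alpha = 0.1. fail to reject H0.

R = 6, z = -0.3028, p = 0.762069, fail to reject H0.


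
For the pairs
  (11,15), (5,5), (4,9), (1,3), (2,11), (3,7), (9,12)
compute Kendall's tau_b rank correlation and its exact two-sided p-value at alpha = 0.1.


Step 1: Enumerate the 21 unordered pairs (i,j) with i<j and classify each by sign(x_j-x_i) * sign(y_j-y_i).
  (1,2):dx=-6,dy=-10->C; (1,3):dx=-7,dy=-6->C; (1,4):dx=-10,dy=-12->C; (1,5):dx=-9,dy=-4->C
  (1,6):dx=-8,dy=-8->C; (1,7):dx=-2,dy=-3->C; (2,3):dx=-1,dy=+4->D; (2,4):dx=-4,dy=-2->C
  (2,5):dx=-3,dy=+6->D; (2,6):dx=-2,dy=+2->D; (2,7):dx=+4,dy=+7->C; (3,4):dx=-3,dy=-6->C
  (3,5):dx=-2,dy=+2->D; (3,6):dx=-1,dy=-2->C; (3,7):dx=+5,dy=+3->C; (4,5):dx=+1,dy=+8->C
  (4,6):dx=+2,dy=+4->C; (4,7):dx=+8,dy=+9->C; (5,6):dx=+1,dy=-4->D; (5,7):dx=+7,dy=+1->C
  (6,7):dx=+6,dy=+5->C
Step 2: C = 16, D = 5, total pairs = 21.
Step 3: tau = (C - D)/(n(n-1)/2) = (16 - 5)/21 = 0.523810.
Step 4: Exact two-sided p-value (enumerate n! = 5040 permutations of y under H0): p = 0.136111.
Step 5: alpha = 0.1. fail to reject H0.

tau_b = 0.5238 (C=16, D=5), p = 0.136111, fail to reject H0.


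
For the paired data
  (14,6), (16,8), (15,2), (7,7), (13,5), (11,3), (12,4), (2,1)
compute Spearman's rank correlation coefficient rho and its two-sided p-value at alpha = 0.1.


Step 1: Rank x and y separately (midranks; no ties here).
rank(x): 14->6, 16->8, 15->7, 7->2, 13->5, 11->3, 12->4, 2->1
rank(y): 6->6, 8->8, 2->2, 7->7, 5->5, 3->3, 4->4, 1->1
Step 2: d_i = R_x(i) - R_y(i); compute d_i^2.
  (6-6)^2=0, (8-8)^2=0, (7-2)^2=25, (2-7)^2=25, (5-5)^2=0, (3-3)^2=0, (4-4)^2=0, (1-1)^2=0
sum(d^2) = 50.
Step 3: rho = 1 - 6*50 / (8*(8^2 - 1)) = 1 - 300/504 = 0.404762.
Step 4: Under H0, t = rho * sqrt((n-2)/(1-rho^2)) = 1.0842 ~ t(6).
Step 5: Two-sided p-value from the t-distribution with 6 df = 0.319889.
Step 6: alpha = 0.1. fail to reject H0.

rho = 0.4048, p = 0.319889, fail to reject H0 at alpha = 0.1.


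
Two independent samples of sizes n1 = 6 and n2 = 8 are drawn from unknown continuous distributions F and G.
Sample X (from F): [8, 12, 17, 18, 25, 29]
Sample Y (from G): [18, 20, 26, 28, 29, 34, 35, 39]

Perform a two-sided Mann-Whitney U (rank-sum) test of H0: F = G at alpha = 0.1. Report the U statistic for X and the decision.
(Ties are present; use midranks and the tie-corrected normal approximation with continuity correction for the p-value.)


Step 1: Combine and sort all 14 observations; assign midranks.
sorted (value, group): (8,X), (12,X), (17,X), (18,X), (18,Y), (20,Y), (25,X), (26,Y), (28,Y), (29,X), (29,Y), (34,Y), (35,Y), (39,Y)
ranks: 8->1, 12->2, 17->3, 18->4.5, 18->4.5, 20->6, 25->7, 26->8, 28->9, 29->10.5, 29->10.5, 34->12, 35->13, 39->14
Step 2: Rank sum for X: R1 = 1 + 2 + 3 + 4.5 + 7 + 10.5 = 28.
Step 3: U_X = R1 - n1(n1+1)/2 = 28 - 6*7/2 = 28 - 21 = 7.
       U_Y = n1*n2 - U_X = 48 - 7 = 41.
Step 4: Ties are present, so use the tie-corrected normal approximation (with continuity correction) for the p-value.
Step 5: p-value = 0.032774; compare to alpha = 0.1. reject H0.

U_X = 7, p = 0.032774, reject H0 at alpha = 0.1.


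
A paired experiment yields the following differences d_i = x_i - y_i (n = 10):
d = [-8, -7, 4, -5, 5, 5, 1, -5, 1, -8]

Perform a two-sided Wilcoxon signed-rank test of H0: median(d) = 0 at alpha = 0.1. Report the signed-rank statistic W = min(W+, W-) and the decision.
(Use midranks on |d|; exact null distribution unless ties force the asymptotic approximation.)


Step 1: Drop any zero differences (none here) and take |d_i|.
|d| = [8, 7, 4, 5, 5, 5, 1, 5, 1, 8]
Step 2: Midrank |d_i| (ties get averaged ranks).
ranks: |8|->9.5, |7|->8, |4|->3, |5|->5.5, |5|->5.5, |5|->5.5, |1|->1.5, |5|->5.5, |1|->1.5, |8|->9.5
Step 3: Attach original signs; sum ranks with positive sign and with negative sign.
W+ = 3 + 5.5 + 5.5 + 1.5 + 1.5 = 17
W- = 9.5 + 8 + 5.5 + 5.5 + 9.5 = 38
(Check: W+ + W- = 55 should equal n(n+1)/2 = 55.)
Step 4: Test statistic W = min(W+, W-) = 17.
Step 5: Ties in |d|, so use the tie-corrected normal approximation.
        E[W] = n(n+1)/4 = 10*11/4 = 27.5.
        Tie groups: |d|=1 (t=2), |d|=5 (t=4), |d|=8 (t=2); sum(t^3 - t) = 72.
        Var[W] = n(n+1)(2n+1)/24 - sum(t^3-t)/48 = 2310/24 - 72/48 = 94.75.
        z = (W - E[W]) / sqrt(Var[W]) = (17 - 27.5) / 9.7340 = -1.0787.
        Two-sided p = 2*Phi(z) = 0.280723.
Step 6: alpha = 0.1. fail to reject H0.

W+ = 17, W- = 38, W = min = 17, p = 0.280723, fail to reject H0.


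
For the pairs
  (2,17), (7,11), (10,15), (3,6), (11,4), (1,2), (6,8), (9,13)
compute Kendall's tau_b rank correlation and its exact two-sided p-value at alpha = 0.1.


Step 1: Enumerate the 28 unordered pairs (i,j) with i<j and classify each by sign(x_j-x_i) * sign(y_j-y_i).
  (1,2):dx=+5,dy=-6->D; (1,3):dx=+8,dy=-2->D; (1,4):dx=+1,dy=-11->D; (1,5):dx=+9,dy=-13->D
  (1,6):dx=-1,dy=-15->C; (1,7):dx=+4,dy=-9->D; (1,8):dx=+7,dy=-4->D; (2,3):dx=+3,dy=+4->C
  (2,4):dx=-4,dy=-5->C; (2,5):dx=+4,dy=-7->D; (2,6):dx=-6,dy=-9->C; (2,7):dx=-1,dy=-3->C
  (2,8):dx=+2,dy=+2->C; (3,4):dx=-7,dy=-9->C; (3,5):dx=+1,dy=-11->D; (3,6):dx=-9,dy=-13->C
  (3,7):dx=-4,dy=-7->C; (3,8):dx=-1,dy=-2->C; (4,5):dx=+8,dy=-2->D; (4,6):dx=-2,dy=-4->C
  (4,7):dx=+3,dy=+2->C; (4,8):dx=+6,dy=+7->C; (5,6):dx=-10,dy=-2->C; (5,7):dx=-5,dy=+4->D
  (5,8):dx=-2,dy=+9->D; (6,7):dx=+5,dy=+6->C; (6,8):dx=+8,dy=+11->C; (7,8):dx=+3,dy=+5->C
Step 2: C = 17, D = 11, total pairs = 28.
Step 3: tau = (C - D)/(n(n-1)/2) = (17 - 11)/28 = 0.214286.
Step 4: Exact two-sided p-value (enumerate n! = 40320 permutations of y under H0): p = 0.548413.
Step 5: alpha = 0.1. fail to reject H0.

tau_b = 0.2143 (C=17, D=11), p = 0.548413, fail to reject H0.


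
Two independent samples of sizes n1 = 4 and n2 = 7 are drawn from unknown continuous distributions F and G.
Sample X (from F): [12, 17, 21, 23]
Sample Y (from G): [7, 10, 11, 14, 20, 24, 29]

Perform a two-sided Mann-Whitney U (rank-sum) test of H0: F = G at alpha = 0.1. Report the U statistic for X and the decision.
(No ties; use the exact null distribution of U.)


Step 1: Combine and sort all 11 observations; assign midranks.
sorted (value, group): (7,Y), (10,Y), (11,Y), (12,X), (14,Y), (17,X), (20,Y), (21,X), (23,X), (24,Y), (29,Y)
ranks: 7->1, 10->2, 11->3, 12->4, 14->5, 17->6, 20->7, 21->8, 23->9, 24->10, 29->11
Step 2: Rank sum for X: R1 = 4 + 6 + 8 + 9 = 27.
Step 3: U_X = R1 - n1(n1+1)/2 = 27 - 4*5/2 = 27 - 10 = 17.
       U_Y = n1*n2 - U_X = 28 - 17 = 11.
Step 4: No ties, so the exact null distribution of U (based on enumerating the C(11,4) = 330 equally likely rank assignments) gives the two-sided p-value.
Step 5: p-value = 0.648485; compare to alpha = 0.1. fail to reject H0.

U_X = 17, p = 0.648485, fail to reject H0 at alpha = 0.1.


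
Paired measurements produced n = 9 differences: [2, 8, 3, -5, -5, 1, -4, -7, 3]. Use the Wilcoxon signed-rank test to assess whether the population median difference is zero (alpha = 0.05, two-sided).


Step 1: Drop any zero differences (none here) and take |d_i|.
|d| = [2, 8, 3, 5, 5, 1, 4, 7, 3]
Step 2: Midrank |d_i| (ties get averaged ranks).
ranks: |2|->2, |8|->9, |3|->3.5, |5|->6.5, |5|->6.5, |1|->1, |4|->5, |7|->8, |3|->3.5
Step 3: Attach original signs; sum ranks with positive sign and with negative sign.
W+ = 2 + 9 + 3.5 + 1 + 3.5 = 19
W- = 6.5 + 6.5 + 5 + 8 = 26
(Check: W+ + W- = 45 should equal n(n+1)/2 = 45.)
Step 4: Test statistic W = min(W+, W-) = 19.
Step 5: Ties in |d|, so use the tie-corrected normal approximation.
        E[W] = n(n+1)/4 = 9*10/4 = 22.5.
        Tie groups: |d|=3 (t=2), |d|=5 (t=2); sum(t^3 - t) = 12.
        Var[W] = n(n+1)(2n+1)/24 - sum(t^3-t)/48 = 1710/24 - 12/48 = 71.
        z = (W - E[W]) / sqrt(Var[W]) = (19 - 22.5) / 8.4261 = -0.4154.
        Two-sided p = 2*Phi(z) = 0.677868.
Step 6: alpha = 0.05. fail to reject H0.

W+ = 19, W- = 26, W = min = 19, p = 0.677868, fail to reject H0.


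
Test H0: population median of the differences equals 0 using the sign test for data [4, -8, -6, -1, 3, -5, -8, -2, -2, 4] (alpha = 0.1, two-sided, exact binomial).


Step 1: Discard zero differences. Original n = 10; n_eff = number of nonzero differences = 10.
Nonzero differences (with sign): +4, -8, -6, -1, +3, -5, -8, -2, -2, +4
Step 2: Count signs: positive = 3, negative = 7.
Step 3: Under H0: P(positive) = 0.5, so the number of positives S ~ Bin(10, 0.5).
Step 4: Two-sided exact p-value = sum of Bin(10,0.5) probabilities at or below the observed probability = 0.343750.
Step 5: alpha = 0.1. fail to reject H0.

n_eff = 10, pos = 3, neg = 7, p = 0.343750, fail to reject H0.


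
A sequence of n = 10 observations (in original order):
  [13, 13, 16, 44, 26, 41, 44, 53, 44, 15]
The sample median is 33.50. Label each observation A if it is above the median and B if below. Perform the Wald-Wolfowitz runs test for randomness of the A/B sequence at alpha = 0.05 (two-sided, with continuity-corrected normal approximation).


Step 1: Compute median = 33.50; label A = above, B = below.
Labels in order: BBBABAAAAB  (n_A = 5, n_B = 5)
Step 2: Count runs R = 5.
Step 3: Under H0 (random ordering), E[R] = 2*n_A*n_B/(n_A+n_B) + 1 = 2*5*5/10 + 1 = 6.0000.
        Var[R] = 2*n_A*n_B*(2*n_A*n_B - n_A - n_B) / ((n_A+n_B)^2 * (n_A+n_B-1)) = 2000/900 = 2.2222.
        SD[R] = 1.4907.
Step 4: Continuity-corrected z = (R + 0.5 - E[R]) / SD[R] = (5 + 0.5 - 6.0000) / 1.4907 = -0.3354.
Step 5: Two-sided p-value via normal approximation = 2*(1 - Phi(|z|)) = 0.737316.
Step 6: alpha = 0.05. fail to reject H0.

R = 5, z = -0.3354, p = 0.737316, fail to reject H0.


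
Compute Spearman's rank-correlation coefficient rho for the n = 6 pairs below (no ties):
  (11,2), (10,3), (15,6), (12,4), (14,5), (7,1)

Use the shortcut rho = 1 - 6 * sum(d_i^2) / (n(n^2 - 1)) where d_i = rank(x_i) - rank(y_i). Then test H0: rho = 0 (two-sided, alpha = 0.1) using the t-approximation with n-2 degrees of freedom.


Step 1: Rank x and y separately (midranks; no ties here).
rank(x): 11->3, 10->2, 15->6, 12->4, 14->5, 7->1
rank(y): 2->2, 3->3, 6->6, 4->4, 5->5, 1->1
Step 2: d_i = R_x(i) - R_y(i); compute d_i^2.
  (3-2)^2=1, (2-3)^2=1, (6-6)^2=0, (4-4)^2=0, (5-5)^2=0, (1-1)^2=0
sum(d^2) = 2.
Step 3: rho = 1 - 6*2 / (6*(6^2 - 1)) = 1 - 12/210 = 0.942857.
Step 4: Under H0, t = rho * sqrt((n-2)/(1-rho^2)) = 5.6595 ~ t(4).
Step 5: Two-sided p-value from the t-distribution with 4 df = 0.004805.
Step 6: alpha = 0.1. reject H0.

rho = 0.9429, p = 0.004805, reject H0 at alpha = 0.1.


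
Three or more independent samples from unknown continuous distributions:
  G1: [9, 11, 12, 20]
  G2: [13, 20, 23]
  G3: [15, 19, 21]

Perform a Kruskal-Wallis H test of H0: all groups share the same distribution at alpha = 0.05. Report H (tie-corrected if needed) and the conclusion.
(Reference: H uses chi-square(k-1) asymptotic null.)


Step 1: Combine all N = 10 observations and assign midranks.
sorted (value, group, rank): (9,G1,1), (11,G1,2), (12,G1,3), (13,G2,4), (15,G3,5), (19,G3,6), (20,G1,7.5), (20,G2,7.5), (21,G3,9), (23,G2,10)
Step 2: Sum ranks within each group.
R_1 = 13.5 (n_1 = 4)
R_2 = 21.5 (n_2 = 3)
R_3 = 20 (n_3 = 3)
Step 3: H = 12/(N(N+1)) * sum(R_i^2/n_i) - 3(N+1)
     = 12/(10*11) * (13.5^2/4 + 21.5^2/3 + 20^2/3) - 3*11
     = 0.109091 * 332.979 - 33
     = 3.325000.
Step 4: Ties present; correction factor C = 1 - 6/(10^3 - 10) = 0.993939. Corrected H = 3.325000 / 0.993939 = 3.345274.
Step 5: Under H0, H ~ chi^2(2); p-value = 0.187751.
Step 6: alpha = 0.05. fail to reject H0.

H = 3.3453, df = 2, p = 0.187751, fail to reject H0.


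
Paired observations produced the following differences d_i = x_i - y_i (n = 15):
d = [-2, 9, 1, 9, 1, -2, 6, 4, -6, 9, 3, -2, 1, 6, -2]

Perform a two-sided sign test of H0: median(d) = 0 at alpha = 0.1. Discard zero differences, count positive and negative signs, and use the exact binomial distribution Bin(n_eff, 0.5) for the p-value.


Step 1: Discard zero differences. Original n = 15; n_eff = number of nonzero differences = 15.
Nonzero differences (with sign): -2, +9, +1, +9, +1, -2, +6, +4, -6, +9, +3, -2, +1, +6, -2
Step 2: Count signs: positive = 10, negative = 5.
Step 3: Under H0: P(positive) = 0.5, so the number of positives S ~ Bin(15, 0.5).
Step 4: Two-sided exact p-value = sum of Bin(15,0.5) probabilities at or below the observed probability = 0.301758.
Step 5: alpha = 0.1. fail to reject H0.

n_eff = 15, pos = 10, neg = 5, p = 0.301758, fail to reject H0.


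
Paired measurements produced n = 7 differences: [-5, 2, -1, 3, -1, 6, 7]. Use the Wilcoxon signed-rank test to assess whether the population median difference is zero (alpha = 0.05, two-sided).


Step 1: Drop any zero differences (none here) and take |d_i|.
|d| = [5, 2, 1, 3, 1, 6, 7]
Step 2: Midrank |d_i| (ties get averaged ranks).
ranks: |5|->5, |2|->3, |1|->1.5, |3|->4, |1|->1.5, |6|->6, |7|->7
Step 3: Attach original signs; sum ranks with positive sign and with negative sign.
W+ = 3 + 4 + 6 + 7 = 20
W- = 5 + 1.5 + 1.5 = 8
(Check: W+ + W- = 28 should equal n(n+1)/2 = 28.)
Step 4: Test statistic W = min(W+, W-) = 8.
Step 5: Ties in |d|, so use the tie-corrected normal approximation.
        E[W] = n(n+1)/4 = 7*8/4 = 14.
        Tie groups: |d|=1 (t=2); sum(t^3 - t) = 6.
        Var[W] = n(n+1)(2n+1)/24 - sum(t^3-t)/48 = 840/24 - 6/48 = 34.875.
        z = (W - E[W]) / sqrt(Var[W]) = (8 - 14) / 5.9055 = -1.0160.
        Two-sided p = 2*Phi(z) = 0.309629.
Step 6: alpha = 0.05. fail to reject H0.

W+ = 20, W- = 8, W = min = 8, p = 0.309629, fail to reject H0.


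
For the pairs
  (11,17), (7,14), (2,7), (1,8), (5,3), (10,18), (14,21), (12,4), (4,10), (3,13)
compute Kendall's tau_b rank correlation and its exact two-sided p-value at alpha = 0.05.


Step 1: Enumerate the 45 unordered pairs (i,j) with i<j and classify each by sign(x_j-x_i) * sign(y_j-y_i).
  (1,2):dx=-4,dy=-3->C; (1,3):dx=-9,dy=-10->C; (1,4):dx=-10,dy=-9->C; (1,5):dx=-6,dy=-14->C
  (1,6):dx=-1,dy=+1->D; (1,7):dx=+3,dy=+4->C; (1,8):dx=+1,dy=-13->D; (1,9):dx=-7,dy=-7->C
  (1,10):dx=-8,dy=-4->C; (2,3):dx=-5,dy=-7->C; (2,4):dx=-6,dy=-6->C; (2,5):dx=-2,dy=-11->C
  (2,6):dx=+3,dy=+4->C; (2,7):dx=+7,dy=+7->C; (2,8):dx=+5,dy=-10->D; (2,9):dx=-3,dy=-4->C
  (2,10):dx=-4,dy=-1->C; (3,4):dx=-1,dy=+1->D; (3,5):dx=+3,dy=-4->D; (3,6):dx=+8,dy=+11->C
  (3,7):dx=+12,dy=+14->C; (3,8):dx=+10,dy=-3->D; (3,9):dx=+2,dy=+3->C; (3,10):dx=+1,dy=+6->C
  (4,5):dx=+4,dy=-5->D; (4,6):dx=+9,dy=+10->C; (4,7):dx=+13,dy=+13->C; (4,8):dx=+11,dy=-4->D
  (4,9):dx=+3,dy=+2->C; (4,10):dx=+2,dy=+5->C; (5,6):dx=+5,dy=+15->C; (5,7):dx=+9,dy=+18->C
  (5,8):dx=+7,dy=+1->C; (5,9):dx=-1,dy=+7->D; (5,10):dx=-2,dy=+10->D; (6,7):dx=+4,dy=+3->C
  (6,8):dx=+2,dy=-14->D; (6,9):dx=-6,dy=-8->C; (6,10):dx=-7,dy=-5->C; (7,8):dx=-2,dy=-17->C
  (7,9):dx=-10,dy=-11->C; (7,10):dx=-11,dy=-8->C; (8,9):dx=-8,dy=+6->D; (8,10):dx=-9,dy=+9->D
  (9,10):dx=-1,dy=+3->D
Step 2: C = 31, D = 14, total pairs = 45.
Step 3: tau = (C - D)/(n(n-1)/2) = (31 - 14)/45 = 0.377778.
Step 4: Exact two-sided p-value (enumerate n! = 3628800 permutations of y under H0): p = 0.155742.
Step 5: alpha = 0.05. fail to reject H0.

tau_b = 0.3778 (C=31, D=14), p = 0.155742, fail to reject H0.


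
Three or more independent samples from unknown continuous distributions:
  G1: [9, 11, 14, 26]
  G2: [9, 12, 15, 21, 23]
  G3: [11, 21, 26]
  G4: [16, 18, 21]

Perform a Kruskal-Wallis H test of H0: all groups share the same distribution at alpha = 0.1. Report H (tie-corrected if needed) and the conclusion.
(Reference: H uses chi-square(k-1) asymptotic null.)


Step 1: Combine all N = 15 observations and assign midranks.
sorted (value, group, rank): (9,G1,1.5), (9,G2,1.5), (11,G1,3.5), (11,G3,3.5), (12,G2,5), (14,G1,6), (15,G2,7), (16,G4,8), (18,G4,9), (21,G2,11), (21,G3,11), (21,G4,11), (23,G2,13), (26,G1,14.5), (26,G3,14.5)
Step 2: Sum ranks within each group.
R_1 = 25.5 (n_1 = 4)
R_2 = 37.5 (n_2 = 5)
R_3 = 29 (n_3 = 3)
R_4 = 28 (n_4 = 3)
Step 3: H = 12/(N(N+1)) * sum(R_i^2/n_i) - 3(N+1)
     = 12/(15*16) * (25.5^2/4 + 37.5^2/5 + 29^2/3 + 28^2/3) - 3*16
     = 0.050000 * 985.479 - 48
     = 1.273958.
Step 4: Ties present; correction factor C = 1 - 42/(15^3 - 15) = 0.987500. Corrected H = 1.273958 / 0.987500 = 1.290084.
Step 5: Under H0, H ~ chi^2(3); p-value = 0.731489.
Step 6: alpha = 0.1. fail to reject H0.

H = 1.2901, df = 3, p = 0.731489, fail to reject H0.


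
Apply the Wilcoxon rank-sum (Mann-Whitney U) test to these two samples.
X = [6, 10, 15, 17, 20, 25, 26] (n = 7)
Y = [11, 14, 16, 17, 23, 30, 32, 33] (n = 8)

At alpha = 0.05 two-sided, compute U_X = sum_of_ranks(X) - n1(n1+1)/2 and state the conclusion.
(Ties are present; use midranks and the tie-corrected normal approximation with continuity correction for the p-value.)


Step 1: Combine and sort all 15 observations; assign midranks.
sorted (value, group): (6,X), (10,X), (11,Y), (14,Y), (15,X), (16,Y), (17,X), (17,Y), (20,X), (23,Y), (25,X), (26,X), (30,Y), (32,Y), (33,Y)
ranks: 6->1, 10->2, 11->3, 14->4, 15->5, 16->6, 17->7.5, 17->7.5, 20->9, 23->10, 25->11, 26->12, 30->13, 32->14, 33->15
Step 2: Rank sum for X: R1 = 1 + 2 + 5 + 7.5 + 9 + 11 + 12 = 47.5.
Step 3: U_X = R1 - n1(n1+1)/2 = 47.5 - 7*8/2 = 47.5 - 28 = 19.5.
       U_Y = n1*n2 - U_X = 56 - 19.5 = 36.5.
Step 4: Ties are present, so use the tie-corrected normal approximation (with continuity correction) for the p-value.
Step 5: p-value = 0.354109; compare to alpha = 0.05. fail to reject H0.

U_X = 19.5, p = 0.354109, fail to reject H0 at alpha = 0.05.


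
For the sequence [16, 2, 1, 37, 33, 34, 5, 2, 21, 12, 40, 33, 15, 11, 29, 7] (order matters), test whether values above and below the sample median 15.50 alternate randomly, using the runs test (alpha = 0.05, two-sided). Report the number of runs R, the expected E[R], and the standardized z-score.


Step 1: Compute median = 15.50; label A = above, B = below.
Labels in order: ABBAAABBABAABBAB  (n_A = 8, n_B = 8)
Step 2: Count runs R = 10.
Step 3: Under H0 (random ordering), E[R] = 2*n_A*n_B/(n_A+n_B) + 1 = 2*8*8/16 + 1 = 9.0000.
        Var[R] = 2*n_A*n_B*(2*n_A*n_B - n_A - n_B) / ((n_A+n_B)^2 * (n_A+n_B-1)) = 14336/3840 = 3.7333.
        SD[R] = 1.9322.
Step 4: Continuity-corrected z = (R - 0.5 - E[R]) / SD[R] = (10 - 0.5 - 9.0000) / 1.9322 = 0.2588.
Step 5: Two-sided p-value via normal approximation = 2*(1 - Phi(|z|)) = 0.795809.
Step 6: alpha = 0.05. fail to reject H0.

R = 10, z = 0.2588, p = 0.795809, fail to reject H0.


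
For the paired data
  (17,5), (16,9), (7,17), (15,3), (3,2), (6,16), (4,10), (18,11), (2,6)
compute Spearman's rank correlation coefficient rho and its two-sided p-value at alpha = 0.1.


Step 1: Rank x and y separately (midranks; no ties here).
rank(x): 17->8, 16->7, 7->5, 15->6, 3->2, 6->4, 4->3, 18->9, 2->1
rank(y): 5->3, 9->5, 17->9, 3->2, 2->1, 16->8, 10->6, 11->7, 6->4
Step 2: d_i = R_x(i) - R_y(i); compute d_i^2.
  (8-3)^2=25, (7-5)^2=4, (5-9)^2=16, (6-2)^2=16, (2-1)^2=1, (4-8)^2=16, (3-6)^2=9, (9-7)^2=4, (1-4)^2=9
sum(d^2) = 100.
Step 3: rho = 1 - 6*100 / (9*(9^2 - 1)) = 1 - 600/720 = 0.166667.
Step 4: Under H0, t = rho * sqrt((n-2)/(1-rho^2)) = 0.4472 ~ t(7).
Step 5: Two-sided p-value from the t-distribution with 7 df = 0.668231.
Step 6: alpha = 0.1. fail to reject H0.

rho = 0.1667, p = 0.668231, fail to reject H0 at alpha = 0.1.


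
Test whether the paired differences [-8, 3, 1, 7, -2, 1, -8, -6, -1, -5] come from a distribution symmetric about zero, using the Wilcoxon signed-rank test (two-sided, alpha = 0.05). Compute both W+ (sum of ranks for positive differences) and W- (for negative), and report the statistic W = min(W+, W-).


Step 1: Drop any zero differences (none here) and take |d_i|.
|d| = [8, 3, 1, 7, 2, 1, 8, 6, 1, 5]
Step 2: Midrank |d_i| (ties get averaged ranks).
ranks: |8|->9.5, |3|->5, |1|->2, |7|->8, |2|->4, |1|->2, |8|->9.5, |6|->7, |1|->2, |5|->6
Step 3: Attach original signs; sum ranks with positive sign and with negative sign.
W+ = 5 + 2 + 8 + 2 = 17
W- = 9.5 + 4 + 9.5 + 7 + 2 + 6 = 38
(Check: W+ + W- = 55 should equal n(n+1)/2 = 55.)
Step 4: Test statistic W = min(W+, W-) = 17.
Step 5: Ties in |d|, so use the tie-corrected normal approximation.
        E[W] = n(n+1)/4 = 10*11/4 = 27.5.
        Tie groups: |d|=1 (t=3), |d|=8 (t=2); sum(t^3 - t) = 30.
        Var[W] = n(n+1)(2n+1)/24 - sum(t^3-t)/48 = 2310/24 - 30/48 = 95.625.
        z = (W - E[W]) / sqrt(Var[W]) = (17 - 27.5) / 9.7788 = -1.0738.
        Two-sided p = 2*Phi(z) = 0.282934.
Step 6: alpha = 0.05. fail to reject H0.

W+ = 17, W- = 38, W = min = 17, p = 0.282934, fail to reject H0.


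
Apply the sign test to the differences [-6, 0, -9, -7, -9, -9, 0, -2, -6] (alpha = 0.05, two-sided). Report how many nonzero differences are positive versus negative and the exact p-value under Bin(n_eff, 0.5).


Step 1: Discard zero differences. Original n = 9; n_eff = number of nonzero differences = 7.
Nonzero differences (with sign): -6, -9, -7, -9, -9, -2, -6
Step 2: Count signs: positive = 0, negative = 7.
Step 3: Under H0: P(positive) = 0.5, so the number of positives S ~ Bin(7, 0.5).
Step 4: Two-sided exact p-value = sum of Bin(7,0.5) probabilities at or below the observed probability = 0.015625.
Step 5: alpha = 0.05. reject H0.

n_eff = 7, pos = 0, neg = 7, p = 0.015625, reject H0.


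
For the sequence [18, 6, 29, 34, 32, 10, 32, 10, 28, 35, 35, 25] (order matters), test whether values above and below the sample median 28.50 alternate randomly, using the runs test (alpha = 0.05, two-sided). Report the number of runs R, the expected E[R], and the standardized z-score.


Step 1: Compute median = 28.50; label A = above, B = below.
Labels in order: BBAAABABBAAB  (n_A = 6, n_B = 6)
Step 2: Count runs R = 7.
Step 3: Under H0 (random ordering), E[R] = 2*n_A*n_B/(n_A+n_B) + 1 = 2*6*6/12 + 1 = 7.0000.
        Var[R] = 2*n_A*n_B*(2*n_A*n_B - n_A - n_B) / ((n_A+n_B)^2 * (n_A+n_B-1)) = 4320/1584 = 2.7273.
        SD[R] = 1.6514.
Step 4: R = E[R], so z = 0 with no continuity correction.
Step 5: Two-sided p-value via normal approximation = 2*(1 - Phi(|z|)) = 1.000000.
Step 6: alpha = 0.05. fail to reject H0.

R = 7, z = 0.0000, p = 1.000000, fail to reject H0.


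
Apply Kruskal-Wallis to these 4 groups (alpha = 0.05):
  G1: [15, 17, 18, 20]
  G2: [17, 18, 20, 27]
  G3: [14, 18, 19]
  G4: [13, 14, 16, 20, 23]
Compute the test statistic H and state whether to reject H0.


Step 1: Combine all N = 16 observations and assign midranks.
sorted (value, group, rank): (13,G4,1), (14,G3,2.5), (14,G4,2.5), (15,G1,4), (16,G4,5), (17,G1,6.5), (17,G2,6.5), (18,G1,9), (18,G2,9), (18,G3,9), (19,G3,11), (20,G1,13), (20,G2,13), (20,G4,13), (23,G4,15), (27,G2,16)
Step 2: Sum ranks within each group.
R_1 = 32.5 (n_1 = 4)
R_2 = 44.5 (n_2 = 4)
R_3 = 22.5 (n_3 = 3)
R_4 = 36.5 (n_4 = 5)
Step 3: H = 12/(N(N+1)) * sum(R_i^2/n_i) - 3(N+1)
     = 12/(16*17) * (32.5^2/4 + 44.5^2/4 + 22.5^2/3 + 36.5^2/5) - 3*17
     = 0.044118 * 1194.33 - 51
     = 1.690809.
Step 4: Ties present; correction factor C = 1 - 60/(16^3 - 16) = 0.985294. Corrected H = 1.690809 / 0.985294 = 1.716045.
Step 5: Under H0, H ~ chi^2(3); p-value = 0.633373.
Step 6: alpha = 0.05. fail to reject H0.

H = 1.7160, df = 3, p = 0.633373, fail to reject H0.


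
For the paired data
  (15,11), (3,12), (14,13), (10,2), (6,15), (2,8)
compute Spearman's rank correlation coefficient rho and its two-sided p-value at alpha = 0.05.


Step 1: Rank x and y separately (midranks; no ties here).
rank(x): 15->6, 3->2, 14->5, 10->4, 6->3, 2->1
rank(y): 11->3, 12->4, 13->5, 2->1, 15->6, 8->2
Step 2: d_i = R_x(i) - R_y(i); compute d_i^2.
  (6-3)^2=9, (2-4)^2=4, (5-5)^2=0, (4-1)^2=9, (3-6)^2=9, (1-2)^2=1
sum(d^2) = 32.
Step 3: rho = 1 - 6*32 / (6*(6^2 - 1)) = 1 - 192/210 = 0.085714.
Step 4: Under H0, t = rho * sqrt((n-2)/(1-rho^2)) = 0.1721 ~ t(4).
Step 5: Two-sided p-value from the t-distribution with 4 df = 0.871743.
Step 6: alpha = 0.05. fail to reject H0.

rho = 0.0857, p = 0.871743, fail to reject H0 at alpha = 0.05.


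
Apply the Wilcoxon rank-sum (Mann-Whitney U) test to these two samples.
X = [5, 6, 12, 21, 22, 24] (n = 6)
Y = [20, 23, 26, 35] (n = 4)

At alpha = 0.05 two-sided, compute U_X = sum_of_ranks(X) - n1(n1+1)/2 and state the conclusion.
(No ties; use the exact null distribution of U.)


Step 1: Combine and sort all 10 observations; assign midranks.
sorted (value, group): (5,X), (6,X), (12,X), (20,Y), (21,X), (22,X), (23,Y), (24,X), (26,Y), (35,Y)
ranks: 5->1, 6->2, 12->3, 20->4, 21->5, 22->6, 23->7, 24->8, 26->9, 35->10
Step 2: Rank sum for X: R1 = 1 + 2 + 3 + 5 + 6 + 8 = 25.
Step 3: U_X = R1 - n1(n1+1)/2 = 25 - 6*7/2 = 25 - 21 = 4.
       U_Y = n1*n2 - U_X = 24 - 4 = 20.
Step 4: No ties, so the exact null distribution of U (based on enumerating the C(10,6) = 210 equally likely rank assignments) gives the two-sided p-value.
Step 5: p-value = 0.114286; compare to alpha = 0.05. fail to reject H0.

U_X = 4, p = 0.114286, fail to reject H0 at alpha = 0.05.


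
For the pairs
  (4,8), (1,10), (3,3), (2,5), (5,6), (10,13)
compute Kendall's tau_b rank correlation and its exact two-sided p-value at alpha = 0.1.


Step 1: Enumerate the 15 unordered pairs (i,j) with i<j and classify each by sign(x_j-x_i) * sign(y_j-y_i).
  (1,2):dx=-3,dy=+2->D; (1,3):dx=-1,dy=-5->C; (1,4):dx=-2,dy=-3->C; (1,5):dx=+1,dy=-2->D
  (1,6):dx=+6,dy=+5->C; (2,3):dx=+2,dy=-7->D; (2,4):dx=+1,dy=-5->D; (2,5):dx=+4,dy=-4->D
  (2,6):dx=+9,dy=+3->C; (3,4):dx=-1,dy=+2->D; (3,5):dx=+2,dy=+3->C; (3,6):dx=+7,dy=+10->C
  (4,5):dx=+3,dy=+1->C; (4,6):dx=+8,dy=+8->C; (5,6):dx=+5,dy=+7->C
Step 2: C = 9, D = 6, total pairs = 15.
Step 3: tau = (C - D)/(n(n-1)/2) = (9 - 6)/15 = 0.200000.
Step 4: Exact two-sided p-value (enumerate n! = 720 permutations of y under H0): p = 0.719444.
Step 5: alpha = 0.1. fail to reject H0.

tau_b = 0.2000 (C=9, D=6), p = 0.719444, fail to reject H0.
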